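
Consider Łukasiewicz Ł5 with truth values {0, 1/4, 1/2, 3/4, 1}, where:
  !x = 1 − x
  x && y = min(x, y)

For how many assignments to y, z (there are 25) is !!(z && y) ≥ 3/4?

4

value 1: 1 assignment (counts)
value 3/4: 3 assignments (counts)
value 1/2: 5 assignments
value 1/4: 7 assignments
value 0: 9 assignments
So 4 of the 25 assignments meet the threshold.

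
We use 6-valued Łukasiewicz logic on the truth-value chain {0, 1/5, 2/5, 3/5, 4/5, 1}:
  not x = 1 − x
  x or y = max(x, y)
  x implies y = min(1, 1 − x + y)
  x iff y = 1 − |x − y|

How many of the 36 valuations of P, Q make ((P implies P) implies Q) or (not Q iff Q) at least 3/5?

24

value 1: 6 assignments (counts)
value 4/5: 18 assignments (counts)
value 2/5: 6 assignments
value 0: 6 assignments
So 24 of the 36 assignments meet the threshold.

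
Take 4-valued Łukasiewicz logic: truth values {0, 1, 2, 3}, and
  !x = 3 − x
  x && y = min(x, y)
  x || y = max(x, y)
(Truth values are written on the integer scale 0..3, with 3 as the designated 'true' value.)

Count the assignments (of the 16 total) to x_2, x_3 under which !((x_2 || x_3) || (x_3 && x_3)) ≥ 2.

4

x_2 = 0, x_3 = 0 ↦ 3  ≥
x_2 = 0, x_3 = 1 ↦ 2  ≥
x_2 = 0, x_3 = 2 ↦ 1  <
x_2 = 0, x_3 = 3 ↦ 0  <
x_2 = 1, x_3 = 0 ↦ 2  ≥
x_2 = 1, x_3 = 1 ↦ 2  ≥
x_2 = 1, x_3 = 2 ↦ 1  <
x_2 = 1, x_3 = 3 ↦ 0  <
x_2 = 2, x_3 = 0 ↦ 1  <
x_2 = 2, x_3 = 1 ↦ 1  <
x_2 = 2, x_3 = 2 ↦ 1  <
x_2 = 2, x_3 = 3 ↦ 0  <
x_2 = 3, x_3 = 0 ↦ 0  <
x_2 = 3, x_3 = 1 ↦ 0  <
x_2 = 3, x_3 = 2 ↦ 0  <
x_2 = 3, x_3 = 3 ↦ 0  <
So 4 of the 16 assignments meet the threshold.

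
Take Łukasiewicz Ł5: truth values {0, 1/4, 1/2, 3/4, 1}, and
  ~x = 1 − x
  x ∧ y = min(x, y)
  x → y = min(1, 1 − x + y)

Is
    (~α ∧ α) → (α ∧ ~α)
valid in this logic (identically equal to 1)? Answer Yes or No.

Yes

α = 0 ↦ 1
α = 1/4 ↦ 1
α = 1/2 ↦ 1
α = 3/4 ↦ 1
α = 1 ↦ 1
Every assignment gives a value ≥ 1.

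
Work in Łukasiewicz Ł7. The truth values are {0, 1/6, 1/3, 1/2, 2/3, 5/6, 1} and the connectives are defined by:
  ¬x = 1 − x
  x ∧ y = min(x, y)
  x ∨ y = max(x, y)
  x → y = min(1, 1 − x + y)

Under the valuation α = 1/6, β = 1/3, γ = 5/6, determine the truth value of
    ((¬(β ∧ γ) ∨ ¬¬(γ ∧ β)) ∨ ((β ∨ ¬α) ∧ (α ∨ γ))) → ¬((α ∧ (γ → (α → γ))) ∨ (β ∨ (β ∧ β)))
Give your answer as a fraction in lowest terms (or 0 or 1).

5/6

β ∧ γ = 1/3 ∧ 5/6 = 1/3
¬(β ∧ γ) = ¬1/3 = 2/3
γ ∧ β = 5/6 ∧ 1/3 = 1/3
¬(γ ∧ β) = ¬1/3 = 2/3
¬¬(γ ∧ β) = ¬2/3 = 1/3
¬(β ∧ γ) ∨ ¬¬(γ ∧ β) = 2/3 ∨ 1/3 = 2/3
¬α = ¬1/6 = 5/6
β ∨ ¬α = 1/3 ∨ 5/6 = 5/6
α ∨ γ = 1/6 ∨ 5/6 = 5/6
(β ∨ ¬α) ∧ (α ∨ γ) = 5/6 ∧ 5/6 = 5/6
(¬(β ∧ γ) ∨ ¬¬(γ ∧ β)) ∨ ((β ∨ ¬α) ∧ (α ∨ γ)) = 2/3 ∨ 5/6 = 5/6
α → γ = 1/6 → 5/6 = 1
γ → (α → γ) = 5/6 → 1 = 1
α ∧ (γ → (α → γ)) = 1/6 ∧ 1 = 1/6
β ∧ β = 1/3 ∧ 1/3 = 1/3
β ∨ (β ∧ β) = 1/3 ∨ 1/3 = 1/3
(α ∧ (γ → (α → γ))) ∨ (β ∨ (β ∧ β)) = 1/6 ∨ 1/3 = 1/3
¬((α ∧ (γ → (α → γ))) ∨ (β ∨ (β ∧ β))) = ¬1/3 = 2/3
((¬(β ∧ γ) ∨ ¬¬(γ ∧ β)) ∨ ((β ∨ ¬α) ∧ (α ∨ γ))) → ¬((α ∧ (γ → (α → γ))) ∨ (β ∨ (β ∧ β))) = 5/6 → 2/3 = 5/6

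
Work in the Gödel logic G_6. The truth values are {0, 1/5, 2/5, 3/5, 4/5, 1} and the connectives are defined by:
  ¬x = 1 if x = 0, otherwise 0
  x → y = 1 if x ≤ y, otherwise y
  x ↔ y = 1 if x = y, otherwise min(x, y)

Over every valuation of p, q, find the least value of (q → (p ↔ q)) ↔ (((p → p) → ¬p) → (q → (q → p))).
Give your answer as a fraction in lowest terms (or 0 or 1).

1/5

Take p = 1/5, q = 2/5:
p ↔ q = 1/5 ↔ 2/5 = 1/5
q → (p ↔ q) = 2/5 → 1/5 = 1/5
p → p = 1/5 → 1/5 = 1
¬p = ¬1/5 = 0
(p → p) → ¬p = 1 → 0 = 0
q → p = 2/5 → 1/5 = 1/5
q → (q → p) = 2/5 → 1/5 = 1/5
((p → p) → ¬p) → (q → (q → p)) = 0 → 1/5 = 1
(q → (p ↔ q)) ↔ (((p → p) → ¬p) → (q → (q → p))) = 1/5 ↔ 1 = 1/5
No assignment yields a value below 1/5, so this is the minimum.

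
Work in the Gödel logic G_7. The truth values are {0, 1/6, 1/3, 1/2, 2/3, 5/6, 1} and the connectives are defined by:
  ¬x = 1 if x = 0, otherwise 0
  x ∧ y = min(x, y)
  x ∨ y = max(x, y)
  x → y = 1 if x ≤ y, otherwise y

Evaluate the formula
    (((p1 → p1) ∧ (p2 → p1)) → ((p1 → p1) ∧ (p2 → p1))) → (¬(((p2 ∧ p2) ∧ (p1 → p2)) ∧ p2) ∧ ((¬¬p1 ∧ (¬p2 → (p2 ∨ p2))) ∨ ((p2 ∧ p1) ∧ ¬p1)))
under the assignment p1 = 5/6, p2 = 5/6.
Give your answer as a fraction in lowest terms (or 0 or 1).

p1 → p1 = 5/6 → 5/6 = 1
p2 → p1 = 5/6 → 5/6 = 1
(p1 → p1) ∧ (p2 → p1) = 1 ∧ 1 = 1
p1 → p1 = 5/6 → 5/6 = 1
p2 → p1 = 5/6 → 5/6 = 1
(p1 → p1) ∧ (p2 → p1) = 1 ∧ 1 = 1
((p1 → p1) ∧ (p2 → p1)) → ((p1 → p1) ∧ (p2 → p1)) = 1 → 1 = 1
p2 ∧ p2 = 5/6 ∧ 5/6 = 5/6
p1 → p2 = 5/6 → 5/6 = 1
(p2 ∧ p2) ∧ (p1 → p2) = 5/6 ∧ 1 = 5/6
((p2 ∧ p2) ∧ (p1 → p2)) ∧ p2 = 5/6 ∧ 5/6 = 5/6
¬(((p2 ∧ p2) ∧ (p1 → p2)) ∧ p2) = ¬5/6 = 0
¬p1 = ¬5/6 = 0
¬¬p1 = ¬0 = 1
¬p2 = ¬5/6 = 0
p2 ∨ p2 = 5/6 ∨ 5/6 = 5/6
¬p2 → (p2 ∨ p2) = 0 → 5/6 = 1
¬¬p1 ∧ (¬p2 → (p2 ∨ p2)) = 1 ∧ 1 = 1
p2 ∧ p1 = 5/6 ∧ 5/6 = 5/6
¬p1 = ¬5/6 = 0
(p2 ∧ p1) ∧ ¬p1 = 5/6 ∧ 0 = 0
(¬¬p1 ∧ (¬p2 → (p2 ∨ p2))) ∨ ((p2 ∧ p1) ∧ ¬p1) = 1 ∨ 0 = 1
¬(((p2 ∧ p2) ∧ (p1 → p2)) ∧ p2) ∧ ((¬¬p1 ∧ (¬p2 → (p2 ∨ p2))) ∨ ((p2 ∧ p1) ∧ ¬p1)) = 0 ∧ 1 = 0
(((p1 → p1) ∧ (p2 → p1)) → ((p1 → p1) ∧ (p2 → p1))) → (¬(((p2 ∧ p2) ∧ (p1 → p2)) ∧ p2) ∧ ((¬¬p1 ∧ (¬p2 → (p2 ∨ p2))) ∨ ((p2 ∧ p1) ∧ ¬p1))) = 1 → 0 = 0

0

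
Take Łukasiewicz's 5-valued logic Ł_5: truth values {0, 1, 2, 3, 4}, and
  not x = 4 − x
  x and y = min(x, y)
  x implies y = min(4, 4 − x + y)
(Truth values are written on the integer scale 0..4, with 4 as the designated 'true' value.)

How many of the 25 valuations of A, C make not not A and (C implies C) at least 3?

10

value 4: 5 assignments (counts)
value 3: 5 assignments (counts)
value 2: 5 assignments
value 1: 5 assignments
value 0: 5 assignments
So 10 of the 25 assignments meet the threshold.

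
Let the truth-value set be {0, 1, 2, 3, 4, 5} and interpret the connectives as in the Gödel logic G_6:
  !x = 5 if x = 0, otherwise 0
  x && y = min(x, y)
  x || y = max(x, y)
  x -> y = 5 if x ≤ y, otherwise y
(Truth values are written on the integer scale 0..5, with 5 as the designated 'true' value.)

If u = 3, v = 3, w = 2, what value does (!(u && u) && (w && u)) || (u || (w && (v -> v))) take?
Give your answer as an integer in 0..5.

u && u = 3 && 3 = 3
!(u && u) = !3 = 0
w && u = 2 && 3 = 2
!(u && u) && (w && u) = 0 && 2 = 0
v -> v = 3 -> 3 = 5
w && (v -> v) = 2 && 5 = 2
u || (w && (v -> v)) = 3 || 2 = 3
(!(u && u) && (w && u)) || (u || (w && (v -> v))) = 0 || 3 = 3

3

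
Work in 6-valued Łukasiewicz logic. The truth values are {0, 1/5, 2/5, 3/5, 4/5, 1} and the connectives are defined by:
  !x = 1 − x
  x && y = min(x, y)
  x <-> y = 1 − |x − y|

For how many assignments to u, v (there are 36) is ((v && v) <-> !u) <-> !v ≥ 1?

8

value 1: 8 assignments (counts)
value 4/5: 10 assignments
value 3/5: 7 assignments
value 2/5: 6 assignments
value 1/5: 3 assignments
value 0: 2 assignments
So 8 of the 36 assignments meet the threshold.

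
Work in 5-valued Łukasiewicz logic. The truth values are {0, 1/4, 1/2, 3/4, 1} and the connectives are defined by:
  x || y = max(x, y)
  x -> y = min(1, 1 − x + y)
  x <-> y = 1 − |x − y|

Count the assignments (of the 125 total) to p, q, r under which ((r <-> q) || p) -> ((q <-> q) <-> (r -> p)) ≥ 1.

102

value 1: 102 assignments (counts)
value 3/4: 12 assignments
value 1/2: 7 assignments
value 1/4: 3 assignments
value 0: 1 assignment
So 102 of the 125 assignments meet the threshold.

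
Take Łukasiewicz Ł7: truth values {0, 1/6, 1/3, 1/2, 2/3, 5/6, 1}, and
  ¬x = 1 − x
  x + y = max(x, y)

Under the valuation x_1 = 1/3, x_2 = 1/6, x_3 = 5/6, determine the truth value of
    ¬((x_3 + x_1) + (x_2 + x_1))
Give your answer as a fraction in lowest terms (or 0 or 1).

x_3 + x_1 = 5/6 + 1/3 = 5/6
x_2 + x_1 = 1/6 + 1/3 = 1/3
(x_3 + x_1) + (x_2 + x_1) = 5/6 + 1/3 = 5/6
¬((x_3 + x_1) + (x_2 + x_1)) = ¬5/6 = 1/6

1/6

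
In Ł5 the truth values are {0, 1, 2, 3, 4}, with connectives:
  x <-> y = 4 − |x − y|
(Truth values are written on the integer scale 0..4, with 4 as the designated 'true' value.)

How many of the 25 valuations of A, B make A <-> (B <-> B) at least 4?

5

value 4: 5 assignments (counts)
value 3: 5 assignments
value 2: 5 assignments
value 1: 5 assignments
value 0: 5 assignments
So 5 of the 25 assignments meet the threshold.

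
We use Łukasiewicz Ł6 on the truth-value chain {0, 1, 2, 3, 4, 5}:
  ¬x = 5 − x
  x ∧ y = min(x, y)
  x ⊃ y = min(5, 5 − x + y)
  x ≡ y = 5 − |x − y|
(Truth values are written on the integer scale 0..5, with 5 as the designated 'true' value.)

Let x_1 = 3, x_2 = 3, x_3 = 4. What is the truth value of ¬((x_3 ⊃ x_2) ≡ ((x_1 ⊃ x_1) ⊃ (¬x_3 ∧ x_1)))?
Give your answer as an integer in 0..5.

x_3 ⊃ x_2 = 4 ⊃ 3 = 4
x_1 ⊃ x_1 = 3 ⊃ 3 = 5
¬x_3 = ¬4 = 1
¬x_3 ∧ x_1 = 1 ∧ 3 = 1
(x_1 ⊃ x_1) ⊃ (¬x_3 ∧ x_1) = 5 ⊃ 1 = 1
(x_3 ⊃ x_2) ≡ ((x_1 ⊃ x_1) ⊃ (¬x_3 ∧ x_1)) = 4 ≡ 1 = 2
¬((x_3 ⊃ x_2) ≡ ((x_1 ⊃ x_1) ⊃ (¬x_3 ∧ x_1))) = ¬2 = 3

3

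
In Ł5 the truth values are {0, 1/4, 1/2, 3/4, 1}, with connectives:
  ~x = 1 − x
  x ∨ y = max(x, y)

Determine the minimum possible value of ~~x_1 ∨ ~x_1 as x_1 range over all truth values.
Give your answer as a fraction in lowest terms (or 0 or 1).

1/2

Take x_1 = 1/2:
~x_1 = ~1/2 = 1/2
~~x_1 = ~1/2 = 1/2
~x_1 = ~1/2 = 1/2
~~x_1 ∨ ~x_1 = 1/2 ∨ 1/2 = 1/2
No assignment yields a value below 1/2, so this is the minimum.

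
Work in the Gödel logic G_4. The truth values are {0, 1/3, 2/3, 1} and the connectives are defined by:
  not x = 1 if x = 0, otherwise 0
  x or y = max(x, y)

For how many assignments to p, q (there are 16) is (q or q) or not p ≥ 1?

7

p = 0, q = 0 ↦ 1  ≥
p = 0, q = 1/3 ↦ 1  ≥
p = 0, q = 2/3 ↦ 1  ≥
p = 0, q = 1 ↦ 1  ≥
p = 1/3, q = 0 ↦ 0  <
p = 1/3, q = 1/3 ↦ 1/3  <
p = 1/3, q = 2/3 ↦ 2/3  <
p = 1/3, q = 1 ↦ 1  ≥
p = 2/3, q = 0 ↦ 0  <
p = 2/3, q = 1/3 ↦ 1/3  <
p = 2/3, q = 2/3 ↦ 2/3  <
p = 2/3, q = 1 ↦ 1  ≥
p = 1, q = 0 ↦ 0  <
p = 1, q = 1/3 ↦ 1/3  <
p = 1, q = 2/3 ↦ 2/3  <
p = 1, q = 1 ↦ 1  ≥
So 7 of the 16 assignments meet the threshold.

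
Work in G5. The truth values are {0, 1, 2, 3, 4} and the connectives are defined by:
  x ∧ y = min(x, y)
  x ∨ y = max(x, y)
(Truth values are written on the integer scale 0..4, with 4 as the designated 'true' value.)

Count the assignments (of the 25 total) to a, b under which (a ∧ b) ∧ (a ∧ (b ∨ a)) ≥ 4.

1

value 4: 1 assignment (counts)
value 3: 3 assignments
value 2: 5 assignments
value 1: 7 assignments
value 0: 9 assignments
So 1 of the 25 assignments meets the threshold.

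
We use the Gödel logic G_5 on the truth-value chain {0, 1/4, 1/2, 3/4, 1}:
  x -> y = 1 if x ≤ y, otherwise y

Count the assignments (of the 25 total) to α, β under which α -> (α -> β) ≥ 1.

15

value 1: 15 assignments (counts)
value 3/4: 1 assignment
value 1/2: 2 assignments
value 1/4: 3 assignments
value 0: 4 assignments
So 15 of the 25 assignments meet the threshold.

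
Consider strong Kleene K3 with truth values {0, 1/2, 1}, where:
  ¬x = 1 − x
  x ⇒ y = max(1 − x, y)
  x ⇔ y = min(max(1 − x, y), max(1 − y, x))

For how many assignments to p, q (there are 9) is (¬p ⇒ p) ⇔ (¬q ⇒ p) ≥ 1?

4

p = 0, q = 0 ↦ 1  ≥
p = 0, q = 1/2 ↦ 1/2  <
p = 0, q = 1 ↦ 0  <
p = 1/2, q = 0 ↦ 1/2  <
p = 1/2, q = 1/2 ↦ 1/2  <
p = 1/2, q = 1 ↦ 1/2  <
p = 1, q = 0 ↦ 1  ≥
p = 1, q = 1/2 ↦ 1  ≥
p = 1, q = 1 ↦ 1  ≥
So 4 of the 9 assignments meet the threshold.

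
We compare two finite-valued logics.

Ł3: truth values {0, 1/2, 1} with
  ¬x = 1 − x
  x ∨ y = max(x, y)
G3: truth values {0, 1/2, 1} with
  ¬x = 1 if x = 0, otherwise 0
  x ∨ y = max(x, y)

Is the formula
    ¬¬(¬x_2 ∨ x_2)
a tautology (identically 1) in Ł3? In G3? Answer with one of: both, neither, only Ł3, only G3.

In Ł3: at x_2 = 1/2 the value is 1/2 — not a tautology.
In G3: every assignment gives 1 — tautology.

only G3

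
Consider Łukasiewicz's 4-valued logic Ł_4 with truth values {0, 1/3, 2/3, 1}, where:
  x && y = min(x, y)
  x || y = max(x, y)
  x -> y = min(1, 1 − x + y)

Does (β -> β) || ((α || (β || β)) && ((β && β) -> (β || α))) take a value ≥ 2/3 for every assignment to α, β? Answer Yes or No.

α = 0, β = 0 ↦ 1
α = 0, β = 1/3 ↦ 1
α = 0, β = 2/3 ↦ 1
α = 0, β = 1 ↦ 1
α = 1/3, β = 0 ↦ 1
α = 1/3, β = 1/3 ↦ 1
α = 1/3, β = 2/3 ↦ 1
α = 1/3, β = 1 ↦ 1
α = 2/3, β = 0 ↦ 1
α = 2/3, β = 1/3 ↦ 1
α = 2/3, β = 2/3 ↦ 1
α = 2/3, β = 1 ↦ 1
α = 1, β = 0 ↦ 1
α = 1, β = 1/3 ↦ 1
α = 1, β = 2/3 ↦ 1
α = 1, β = 1 ↦ 1
Every assignment gives a value ≥ 2/3.

Yes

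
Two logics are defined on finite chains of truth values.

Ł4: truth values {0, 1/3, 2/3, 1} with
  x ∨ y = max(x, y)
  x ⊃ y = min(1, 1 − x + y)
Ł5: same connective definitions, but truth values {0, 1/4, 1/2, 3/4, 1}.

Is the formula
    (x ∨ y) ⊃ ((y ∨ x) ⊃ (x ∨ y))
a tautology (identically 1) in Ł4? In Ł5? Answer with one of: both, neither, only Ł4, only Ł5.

both

In Ł4: every assignment gives 1 — tautology.
In Ł5: every assignment gives 1 — tautology.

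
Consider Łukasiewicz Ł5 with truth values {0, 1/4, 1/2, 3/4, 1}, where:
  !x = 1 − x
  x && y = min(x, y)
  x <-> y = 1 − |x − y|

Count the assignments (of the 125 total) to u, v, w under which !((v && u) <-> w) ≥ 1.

10

value 1: 10 assignments (counts)
value 3/4: 20 assignments
value 1/2: 30 assignments
value 1/4: 40 assignments
value 0: 25 assignments
So 10 of the 125 assignments meet the threshold.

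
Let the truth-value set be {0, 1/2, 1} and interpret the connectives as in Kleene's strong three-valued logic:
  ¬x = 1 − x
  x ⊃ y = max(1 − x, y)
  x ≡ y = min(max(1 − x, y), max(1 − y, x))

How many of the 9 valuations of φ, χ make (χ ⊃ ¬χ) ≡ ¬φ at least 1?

2

φ = 0, χ = 0 ↦ 1  ≥
φ = 0, χ = 1/2 ↦ 1/2  <
φ = 0, χ = 1 ↦ 0  <
φ = 1/2, χ = 0 ↦ 1/2  <
φ = 1/2, χ = 1/2 ↦ 1/2  <
φ = 1/2, χ = 1 ↦ 1/2  <
φ = 1, χ = 0 ↦ 0  <
φ = 1, χ = 1/2 ↦ 1/2  <
φ = 1, χ = 1 ↦ 1  ≥
So 2 of the 9 assignments meet the threshold.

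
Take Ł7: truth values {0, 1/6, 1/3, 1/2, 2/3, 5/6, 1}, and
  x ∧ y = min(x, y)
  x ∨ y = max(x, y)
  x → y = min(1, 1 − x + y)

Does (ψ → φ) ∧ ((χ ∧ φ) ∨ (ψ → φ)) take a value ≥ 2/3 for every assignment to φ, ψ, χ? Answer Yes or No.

Counterexample: take φ = 0, ψ = 1/2, χ = 0.
ψ → φ = 1/2 → 0 = 1/2
χ ∧ φ = 0 ∧ 0 = 0
ψ → φ = 1/2 → 0 = 1/2
(χ ∧ φ) ∨ (ψ → φ) = 0 ∨ 1/2 = 1/2
(ψ → φ) ∧ ((χ ∧ φ) ∨ (ψ → φ)) = 1/2 ∧ 1/2 = 1/2
This gives 1/2, which is below 2/3.

No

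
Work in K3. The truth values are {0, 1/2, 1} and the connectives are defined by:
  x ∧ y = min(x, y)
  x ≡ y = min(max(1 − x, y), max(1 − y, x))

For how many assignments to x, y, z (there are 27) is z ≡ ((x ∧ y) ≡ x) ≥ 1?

5

value 1: 5 assignments (counts)
value 1/2: 17 assignments
value 0: 5 assignments
So 5 of the 27 assignments meet the threshold.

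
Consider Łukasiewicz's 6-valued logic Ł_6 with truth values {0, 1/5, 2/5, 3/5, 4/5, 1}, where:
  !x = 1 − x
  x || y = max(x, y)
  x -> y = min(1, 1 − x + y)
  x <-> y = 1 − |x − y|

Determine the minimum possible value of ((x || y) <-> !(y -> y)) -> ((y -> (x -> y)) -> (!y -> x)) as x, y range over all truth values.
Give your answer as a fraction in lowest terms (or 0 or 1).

0

Take x = 0, y = 0:
x || y = 0 || 0 = 0
y -> y = 0 -> 0 = 1
!(y -> y) = !1 = 0
(x || y) <-> !(y -> y) = 0 <-> 0 = 1
x -> y = 0 -> 0 = 1
y -> (x -> y) = 0 -> 1 = 1
!y = !0 = 1
!y -> x = 1 -> 0 = 0
(y -> (x -> y)) -> (!y -> x) = 1 -> 0 = 0
((x || y) <-> !(y -> y)) -> ((y -> (x -> y)) -> (!y -> x)) = 1 -> 0 = 0
No assignment yields a value below 0, so this is the minimum.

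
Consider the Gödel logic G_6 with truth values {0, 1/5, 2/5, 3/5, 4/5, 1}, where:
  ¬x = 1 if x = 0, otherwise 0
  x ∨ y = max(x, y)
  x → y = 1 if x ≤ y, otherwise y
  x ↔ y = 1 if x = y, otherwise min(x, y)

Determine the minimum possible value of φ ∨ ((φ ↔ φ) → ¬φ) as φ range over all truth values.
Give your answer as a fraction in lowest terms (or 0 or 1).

Take φ = 1/5:
φ ↔ φ = 1/5 ↔ 1/5 = 1
¬φ = ¬1/5 = 0
(φ ↔ φ) → ¬φ = 1 → 0 = 0
φ ∨ ((φ ↔ φ) → ¬φ) = 1/5 ∨ 0 = 1/5
No assignment yields a value below 1/5, so this is the minimum.

1/5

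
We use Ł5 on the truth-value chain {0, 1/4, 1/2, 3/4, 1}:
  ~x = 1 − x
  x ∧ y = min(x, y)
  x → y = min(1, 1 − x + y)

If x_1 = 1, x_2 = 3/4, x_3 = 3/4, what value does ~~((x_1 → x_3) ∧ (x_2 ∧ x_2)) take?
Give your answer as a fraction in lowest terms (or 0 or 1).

x_1 → x_3 = 1 → 3/4 = 3/4
x_2 ∧ x_2 = 3/4 ∧ 3/4 = 3/4
(x_1 → x_3) ∧ (x_2 ∧ x_2) = 3/4 ∧ 3/4 = 3/4
~((x_1 → x_3) ∧ (x_2 ∧ x_2)) = ~3/4 = 1/4
~~((x_1 → x_3) ∧ (x_2 ∧ x_2)) = ~1/4 = 3/4

3/4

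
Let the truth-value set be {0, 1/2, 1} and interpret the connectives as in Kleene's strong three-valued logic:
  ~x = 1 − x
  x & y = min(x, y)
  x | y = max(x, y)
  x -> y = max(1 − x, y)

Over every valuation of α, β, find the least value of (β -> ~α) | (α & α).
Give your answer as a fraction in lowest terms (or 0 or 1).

1/2

Take α = 1/2, β = 1/2:
~α = ~1/2 = 1/2
β -> ~α = 1/2 -> 1/2 = 1/2
α & α = 1/2 & 1/2 = 1/2
(β -> ~α) | (α & α) = 1/2 | 1/2 = 1/2
No assignment yields a value below 1/2, so this is the minimum.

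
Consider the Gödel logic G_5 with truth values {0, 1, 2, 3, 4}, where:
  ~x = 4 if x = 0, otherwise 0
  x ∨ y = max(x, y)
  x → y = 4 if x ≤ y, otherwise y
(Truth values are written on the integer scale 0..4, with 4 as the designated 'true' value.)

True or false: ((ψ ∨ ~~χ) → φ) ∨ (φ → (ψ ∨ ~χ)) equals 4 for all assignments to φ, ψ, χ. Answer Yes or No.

No

Counterexample: take φ = 1, ψ = 0, χ = 1.
~χ = ~1 = 0
~~χ = ~0 = 4
ψ ∨ ~~χ = 0 ∨ 4 = 4
(ψ ∨ ~~χ) → φ = 4 → 1 = 1
~χ = ~1 = 0
ψ ∨ ~χ = 0 ∨ 0 = 0
φ → (ψ ∨ ~χ) = 1 → 0 = 0
((ψ ∨ ~~χ) → φ) ∨ (φ → (ψ ∨ ~χ)) = 1 ∨ 0 = 1
This gives 1 ≠ 4.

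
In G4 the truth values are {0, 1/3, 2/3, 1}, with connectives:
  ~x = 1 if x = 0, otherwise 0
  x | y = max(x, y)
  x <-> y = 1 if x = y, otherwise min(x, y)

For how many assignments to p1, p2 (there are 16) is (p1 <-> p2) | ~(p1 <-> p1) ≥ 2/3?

p1 = 0, p2 = 0 ↦ 1  ≥
p1 = 0, p2 = 1/3 ↦ 0  <
p1 = 0, p2 = 2/3 ↦ 0  <
p1 = 0, p2 = 1 ↦ 0  <
p1 = 1/3, p2 = 0 ↦ 0  <
p1 = 1/3, p2 = 1/3 ↦ 1  ≥
p1 = 1/3, p2 = 2/3 ↦ 1/3  <
p1 = 1/3, p2 = 1 ↦ 1/3  <
p1 = 2/3, p2 = 0 ↦ 0  <
p1 = 2/3, p2 = 1/3 ↦ 1/3  <
p1 = 2/3, p2 = 2/3 ↦ 1  ≥
p1 = 2/3, p2 = 1 ↦ 2/3  ≥
p1 = 1, p2 = 0 ↦ 0  <
p1 = 1, p2 = 1/3 ↦ 1/3  <
p1 = 1, p2 = 2/3 ↦ 2/3  ≥
p1 = 1, p2 = 1 ↦ 1  ≥
So 6 of the 16 assignments meet the threshold.

6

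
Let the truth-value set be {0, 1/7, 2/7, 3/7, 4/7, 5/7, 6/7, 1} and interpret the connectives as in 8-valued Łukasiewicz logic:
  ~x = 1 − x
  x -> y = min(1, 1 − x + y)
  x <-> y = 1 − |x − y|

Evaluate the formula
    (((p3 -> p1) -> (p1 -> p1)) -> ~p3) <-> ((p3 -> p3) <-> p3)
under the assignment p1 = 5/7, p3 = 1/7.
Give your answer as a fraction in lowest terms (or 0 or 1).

2/7

p3 -> p1 = 1/7 -> 5/7 = 1
p1 -> p1 = 5/7 -> 5/7 = 1
(p3 -> p1) -> (p1 -> p1) = 1 -> 1 = 1
~p3 = ~1/7 = 6/7
((p3 -> p1) -> (p1 -> p1)) -> ~p3 = 1 -> 6/7 = 6/7
p3 -> p3 = 1/7 -> 1/7 = 1
(p3 -> p3) <-> p3 = 1 <-> 1/7 = 1/7
(((p3 -> p1) -> (p1 -> p1)) -> ~p3) <-> ((p3 -> p3) <-> p3) = 6/7 <-> 1/7 = 2/7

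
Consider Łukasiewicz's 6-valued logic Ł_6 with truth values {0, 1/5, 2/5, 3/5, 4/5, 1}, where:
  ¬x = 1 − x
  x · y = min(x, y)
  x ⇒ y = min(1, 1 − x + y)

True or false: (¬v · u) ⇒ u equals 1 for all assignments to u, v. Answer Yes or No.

At u = 2/5, v = 4/5, for instance:
¬v = ¬4/5 = 1/5
¬v · u = 1/5 · 2/5 = 1/5
(¬v · u) ⇒ u = 1/5 ⇒ 2/5 = 1
and checking the remaining 35 assignments likewise gives ≥ 1 in every case.

Yes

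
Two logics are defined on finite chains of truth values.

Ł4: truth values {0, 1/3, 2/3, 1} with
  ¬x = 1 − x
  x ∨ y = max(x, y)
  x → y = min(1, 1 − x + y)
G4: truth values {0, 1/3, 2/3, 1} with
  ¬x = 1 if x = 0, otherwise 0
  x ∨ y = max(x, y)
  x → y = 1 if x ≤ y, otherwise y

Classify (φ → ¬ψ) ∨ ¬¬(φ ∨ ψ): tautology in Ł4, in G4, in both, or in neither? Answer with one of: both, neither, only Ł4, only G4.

only G4

In Ł4: at φ = 2/3, ψ = 2/3 the value is 2/3 — not a tautology.
In G4: every assignment gives 1 — tautology.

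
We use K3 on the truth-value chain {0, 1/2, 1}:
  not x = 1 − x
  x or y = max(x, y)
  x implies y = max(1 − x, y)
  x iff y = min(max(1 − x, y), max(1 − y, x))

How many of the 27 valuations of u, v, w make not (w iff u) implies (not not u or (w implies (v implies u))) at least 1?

value 1: 19 assignments (counts)
value 1/2: 7 assignments
value 0: 1 assignment
So 19 of the 27 assignments meet the threshold.

19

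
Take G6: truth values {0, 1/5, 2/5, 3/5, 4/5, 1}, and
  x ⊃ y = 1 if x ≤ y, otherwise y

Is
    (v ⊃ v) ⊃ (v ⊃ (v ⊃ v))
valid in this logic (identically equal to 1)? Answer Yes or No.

Yes

v = 0 ↦ 1
v = 1/5 ↦ 1
v = 2/5 ↦ 1
v = 3/5 ↦ 1
v = 4/5 ↦ 1
v = 1 ↦ 1
Every assignment gives a value ≥ 1.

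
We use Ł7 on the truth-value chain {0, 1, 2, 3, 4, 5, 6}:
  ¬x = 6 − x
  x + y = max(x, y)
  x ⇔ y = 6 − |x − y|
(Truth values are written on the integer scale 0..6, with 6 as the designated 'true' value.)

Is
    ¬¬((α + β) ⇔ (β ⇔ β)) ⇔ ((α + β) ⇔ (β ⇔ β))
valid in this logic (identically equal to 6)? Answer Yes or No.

Yes

At α = 5, β = 3, for instance:
α + β = 5 + 3 = 5
β ⇔ β = 3 ⇔ 3 = 6
(α + β) ⇔ (β ⇔ β) = 5 ⇔ 6 = 5
¬((α + β) ⇔ (β ⇔ β)) = ¬5 = 1
¬¬((α + β) ⇔ (β ⇔ β)) = ¬1 = 5
¬¬((α + β) ⇔ (β ⇔ β)) ⇔ ((α + β) ⇔ (β ⇔ β)) = 5 ⇔ 5 = 6
and checking the remaining 48 assignments likewise gives ≥ 6 in every case.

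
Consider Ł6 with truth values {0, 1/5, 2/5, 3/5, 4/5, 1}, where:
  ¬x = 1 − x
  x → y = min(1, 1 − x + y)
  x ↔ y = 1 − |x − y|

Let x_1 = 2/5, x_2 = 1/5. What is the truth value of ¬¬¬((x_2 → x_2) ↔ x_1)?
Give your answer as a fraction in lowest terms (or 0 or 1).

x_2 → x_2 = 1/5 → 1/5 = 1
(x_2 → x_2) ↔ x_1 = 1 ↔ 2/5 = 2/5
¬((x_2 → x_2) ↔ x_1) = ¬2/5 = 3/5
¬¬((x_2 → x_2) ↔ x_1) = ¬3/5 = 2/5
¬¬¬((x_2 → x_2) ↔ x_1) = ¬2/5 = 3/5

3/5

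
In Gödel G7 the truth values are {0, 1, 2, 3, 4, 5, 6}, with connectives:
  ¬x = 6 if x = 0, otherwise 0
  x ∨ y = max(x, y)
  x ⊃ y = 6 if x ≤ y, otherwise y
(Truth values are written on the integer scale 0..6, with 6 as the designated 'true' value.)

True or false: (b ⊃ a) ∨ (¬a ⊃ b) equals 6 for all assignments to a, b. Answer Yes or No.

No

Counterexample: take a = 0, b = 1.
b ⊃ a = 1 ⊃ 0 = 0
¬a = ¬0 = 6
¬a ⊃ b = 6 ⊃ 1 = 1
(b ⊃ a) ∨ (¬a ⊃ b) = 0 ∨ 1 = 1
This gives 1 ≠ 6.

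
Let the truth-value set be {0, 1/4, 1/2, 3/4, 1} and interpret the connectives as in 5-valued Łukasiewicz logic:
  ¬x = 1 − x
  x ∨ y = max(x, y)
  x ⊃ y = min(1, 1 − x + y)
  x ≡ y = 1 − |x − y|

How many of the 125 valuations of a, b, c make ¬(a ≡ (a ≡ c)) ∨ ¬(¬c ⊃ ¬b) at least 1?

13

value 1: 13 assignments (counts)
value 3/4: 20 assignments
value 1/2: 30 assignments
value 1/4: 33 assignments
value 0: 29 assignments
So 13 of the 125 assignments meet the threshold.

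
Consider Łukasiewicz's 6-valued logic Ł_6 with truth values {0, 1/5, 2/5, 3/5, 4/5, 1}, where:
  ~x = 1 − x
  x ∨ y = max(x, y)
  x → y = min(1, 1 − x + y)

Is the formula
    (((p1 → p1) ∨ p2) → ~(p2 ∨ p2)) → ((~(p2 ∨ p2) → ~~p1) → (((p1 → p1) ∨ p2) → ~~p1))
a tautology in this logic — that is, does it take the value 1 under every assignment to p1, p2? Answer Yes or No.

Yes

At p1 = 4/5, p2 = 3/5, for instance:
p1 → p1 = 4/5 → 4/5 = 1
(p1 → p1) ∨ p2 = 1 ∨ 3/5 = 1
p2 ∨ p2 = 3/5 ∨ 3/5 = 3/5
~(p2 ∨ p2) = ~3/5 = 2/5
((p1 → p1) ∨ p2) → ~(p2 ∨ p2) = 1 → 2/5 = 2/5
~p1 = ~4/5 = 1/5
~~p1 = ~1/5 = 4/5
~(p2 ∨ p2) → ~~p1 = 2/5 → 4/5 = 1
((p1 → p1) ∨ p2) → ~~p1 = 1 → 4/5 = 4/5
(~(p2 ∨ p2) → ~~p1) → (((p1 → p1) ∨ p2) → ~~p1) = 1 → 4/5 = 4/5
(((p1 → p1) ∨ p2) → ~(p2 ∨ p2)) → ((~(p2 ∨ p2) → ~~p1) → (((p1 → p1) ∨ p2) → ~~p1)) = 2/5 → 4/5 = 1
and checking the remaining 35 assignments likewise gives ≥ 1 in every case.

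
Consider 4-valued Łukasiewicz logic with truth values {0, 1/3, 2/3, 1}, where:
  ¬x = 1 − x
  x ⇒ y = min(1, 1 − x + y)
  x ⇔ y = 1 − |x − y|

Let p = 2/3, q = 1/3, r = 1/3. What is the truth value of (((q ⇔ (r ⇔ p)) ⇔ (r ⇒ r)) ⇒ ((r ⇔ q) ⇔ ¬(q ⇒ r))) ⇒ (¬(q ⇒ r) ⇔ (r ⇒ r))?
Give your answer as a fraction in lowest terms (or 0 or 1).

2/3

r ⇔ p = 1/3 ⇔ 2/3 = 2/3
q ⇔ (r ⇔ p) = 1/3 ⇔ 2/3 = 2/3
r ⇒ r = 1/3 ⇒ 1/3 = 1
(q ⇔ (r ⇔ p)) ⇔ (r ⇒ r) = 2/3 ⇔ 1 = 2/3
r ⇔ q = 1/3 ⇔ 1/3 = 1
q ⇒ r = 1/3 ⇒ 1/3 = 1
¬(q ⇒ r) = ¬1 = 0
(r ⇔ q) ⇔ ¬(q ⇒ r) = 1 ⇔ 0 = 0
((q ⇔ (r ⇔ p)) ⇔ (r ⇒ r)) ⇒ ((r ⇔ q) ⇔ ¬(q ⇒ r)) = 2/3 ⇒ 0 = 1/3
q ⇒ r = 1/3 ⇒ 1/3 = 1
¬(q ⇒ r) = ¬1 = 0
r ⇒ r = 1/3 ⇒ 1/3 = 1
¬(q ⇒ r) ⇔ (r ⇒ r) = 0 ⇔ 1 = 0
(((q ⇔ (r ⇔ p)) ⇔ (r ⇒ r)) ⇒ ((r ⇔ q) ⇔ ¬(q ⇒ r))) ⇒ (¬(q ⇒ r) ⇔ (r ⇒ r)) = 1/3 ⇒ 0 = 2/3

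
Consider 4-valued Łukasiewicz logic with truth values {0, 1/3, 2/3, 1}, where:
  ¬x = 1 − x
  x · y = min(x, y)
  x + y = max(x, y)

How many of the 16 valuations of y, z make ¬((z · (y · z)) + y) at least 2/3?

y = 0, z = 0 ↦ 1  ≥
y = 0, z = 1/3 ↦ 1  ≥
y = 0, z = 2/3 ↦ 1  ≥
y = 0, z = 1 ↦ 1  ≥
y = 1/3, z = 0 ↦ 2/3  ≥
y = 1/3, z = 1/3 ↦ 2/3  ≥
y = 1/3, z = 2/3 ↦ 2/3  ≥
y = 1/3, z = 1 ↦ 2/3  ≥
y = 2/3, z = 0 ↦ 1/3  <
y = 2/3, z = 1/3 ↦ 1/3  <
y = 2/3, z = 2/3 ↦ 1/3  <
y = 2/3, z = 1 ↦ 1/3  <
y = 1, z = 0 ↦ 0  <
y = 1, z = 1/3 ↦ 0  <
y = 1, z = 2/3 ↦ 0  <
y = 1, z = 1 ↦ 0  <
So 8 of the 16 assignments meet the threshold.

8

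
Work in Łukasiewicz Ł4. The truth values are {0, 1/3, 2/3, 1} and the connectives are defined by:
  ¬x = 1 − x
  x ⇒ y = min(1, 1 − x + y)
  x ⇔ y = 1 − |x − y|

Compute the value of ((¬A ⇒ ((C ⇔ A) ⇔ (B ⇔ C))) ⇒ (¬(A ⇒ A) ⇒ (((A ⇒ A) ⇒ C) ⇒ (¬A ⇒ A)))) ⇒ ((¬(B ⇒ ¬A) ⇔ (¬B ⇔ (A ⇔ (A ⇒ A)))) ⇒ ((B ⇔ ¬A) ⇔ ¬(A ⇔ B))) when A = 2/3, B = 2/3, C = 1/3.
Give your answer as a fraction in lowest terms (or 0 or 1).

2/3

¬A = ¬2/3 = 1/3
C ⇔ A = 1/3 ⇔ 2/3 = 2/3
B ⇔ C = 2/3 ⇔ 1/3 = 2/3
(C ⇔ A) ⇔ (B ⇔ C) = 2/3 ⇔ 2/3 = 1
¬A ⇒ ((C ⇔ A) ⇔ (B ⇔ C)) = 1/3 ⇒ 1 = 1
A ⇒ A = 2/3 ⇒ 2/3 = 1
¬(A ⇒ A) = ¬1 = 0
A ⇒ A = 2/3 ⇒ 2/3 = 1
(A ⇒ A) ⇒ C = 1 ⇒ 1/3 = 1/3
¬A = ¬2/3 = 1/3
¬A ⇒ A = 1/3 ⇒ 2/3 = 1
((A ⇒ A) ⇒ C) ⇒ (¬A ⇒ A) = 1/3 ⇒ 1 = 1
¬(A ⇒ A) ⇒ (((A ⇒ A) ⇒ C) ⇒ (¬A ⇒ A)) = 0 ⇒ 1 = 1
(¬A ⇒ ((C ⇔ A) ⇔ (B ⇔ C))) ⇒ (¬(A ⇒ A) ⇒ (((A ⇒ A) ⇒ C) ⇒ (¬A ⇒ A))) = 1 ⇒ 1 = 1
¬A = ¬2/3 = 1/3
B ⇒ ¬A = 2/3 ⇒ 1/3 = 2/3
¬(B ⇒ ¬A) = ¬2/3 = 1/3
¬B = ¬2/3 = 1/3
A ⇒ A = 2/3 ⇒ 2/3 = 1
A ⇔ (A ⇒ A) = 2/3 ⇔ 1 = 2/3
¬B ⇔ (A ⇔ (A ⇒ A)) = 1/3 ⇔ 2/3 = 2/3
¬(B ⇒ ¬A) ⇔ (¬B ⇔ (A ⇔ (A ⇒ A))) = 1/3 ⇔ 2/3 = 2/3
¬A = ¬2/3 = 1/3
B ⇔ ¬A = 2/3 ⇔ 1/3 = 2/3
A ⇔ B = 2/3 ⇔ 2/3 = 1
¬(A ⇔ B) = ¬1 = 0
(B ⇔ ¬A) ⇔ ¬(A ⇔ B) = 2/3 ⇔ 0 = 1/3
(¬(B ⇒ ¬A) ⇔ (¬B ⇔ (A ⇔ (A ⇒ A)))) ⇒ ((B ⇔ ¬A) ⇔ ¬(A ⇔ B)) = 2/3 ⇒ 1/3 = 2/3
((¬A ⇒ ((C ⇔ A) ⇔ (B ⇔ C))) ⇒ (¬(A ⇒ A) ⇒ (((A ⇒ A) ⇒ C) ⇒ (¬A ⇒ A)))) ⇒ ((¬(B ⇒ ¬A) ⇔ (¬B ⇔ (A ⇔ (A ⇒ A)))) ⇒ ((B ⇔ ¬A) ⇔ ¬(A ⇔ B))) = 1 ⇒ 2/3 = 2/3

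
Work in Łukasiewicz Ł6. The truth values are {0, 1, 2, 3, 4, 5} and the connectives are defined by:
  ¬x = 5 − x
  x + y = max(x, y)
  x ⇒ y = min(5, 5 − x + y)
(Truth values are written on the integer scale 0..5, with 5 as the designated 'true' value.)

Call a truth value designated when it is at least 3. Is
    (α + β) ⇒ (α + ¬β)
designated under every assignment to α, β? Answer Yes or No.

No

Counterexample: take α = 0, β = 4.
α + β = 0 + 4 = 4
¬β = ¬4 = 1
α + ¬β = 0 + 1 = 1
(α + β) ⇒ (α + ¬β) = 4 ⇒ 1 = 2
This gives 2, which is below 3.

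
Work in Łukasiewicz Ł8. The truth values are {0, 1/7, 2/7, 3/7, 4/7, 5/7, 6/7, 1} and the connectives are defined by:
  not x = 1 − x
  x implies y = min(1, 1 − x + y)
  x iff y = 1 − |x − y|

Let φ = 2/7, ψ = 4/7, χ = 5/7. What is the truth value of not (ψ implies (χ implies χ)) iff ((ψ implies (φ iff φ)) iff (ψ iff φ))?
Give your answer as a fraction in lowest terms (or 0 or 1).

χ implies χ = 5/7 implies 5/7 = 1
ψ implies (χ implies χ) = 4/7 implies 1 = 1
not (ψ implies (χ implies χ)) = not 1 = 0
φ iff φ = 2/7 iff 2/7 = 1
ψ implies (φ iff φ) = 4/7 implies 1 = 1
ψ iff φ = 4/7 iff 2/7 = 5/7
(ψ implies (φ iff φ)) iff (ψ iff φ) = 1 iff 5/7 = 5/7
not (ψ implies (χ implies χ)) iff ((ψ implies (φ iff φ)) iff (ψ iff φ)) = 0 iff 5/7 = 2/7

2/7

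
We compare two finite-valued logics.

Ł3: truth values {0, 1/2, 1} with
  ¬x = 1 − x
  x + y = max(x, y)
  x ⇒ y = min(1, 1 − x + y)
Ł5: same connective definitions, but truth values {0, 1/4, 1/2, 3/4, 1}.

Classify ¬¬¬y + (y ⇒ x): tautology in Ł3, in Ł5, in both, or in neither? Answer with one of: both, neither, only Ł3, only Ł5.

In Ł3: at x = 0, y = 1/2 the value is 1/2 — not a tautology.
In Ł5: at x = 0, y = 1/4 the value is 3/4 — not a tautology.

neither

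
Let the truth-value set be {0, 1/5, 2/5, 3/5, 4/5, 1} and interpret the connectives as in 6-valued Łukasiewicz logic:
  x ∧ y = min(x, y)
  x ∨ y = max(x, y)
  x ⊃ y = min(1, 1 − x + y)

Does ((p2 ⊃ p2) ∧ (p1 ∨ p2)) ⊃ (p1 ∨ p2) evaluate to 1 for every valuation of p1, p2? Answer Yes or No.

At p1 = 2/5, p2 = 1, for instance:
p2 ⊃ p2 = 1 ⊃ 1 = 1
p1 ∨ p2 = 2/5 ∨ 1 = 1
(p2 ⊃ p2) ∧ (p1 ∨ p2) = 1 ∧ 1 = 1
((p2 ⊃ p2) ∧ (p1 ∨ p2)) ⊃ (p1 ∨ p2) = 1 ⊃ 1 = 1
and checking the remaining 35 assignments likewise gives ≥ 1 in every case.

Yes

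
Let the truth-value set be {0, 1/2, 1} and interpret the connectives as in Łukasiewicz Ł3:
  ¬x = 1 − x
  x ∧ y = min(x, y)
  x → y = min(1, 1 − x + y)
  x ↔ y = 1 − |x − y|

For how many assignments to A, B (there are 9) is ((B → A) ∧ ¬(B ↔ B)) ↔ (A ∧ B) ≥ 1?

A = 0, B = 0 ↦ 1  ≥
A = 0, B = 1/2 ↦ 1  ≥
A = 0, B = 1 ↦ 1  ≥
A = 1/2, B = 0 ↦ 1  ≥
A = 1/2, B = 1/2 ↦ 1/2  <
A = 1/2, B = 1 ↦ 1/2  <
A = 1, B = 0 ↦ 1  ≥
A = 1, B = 1/2 ↦ 1/2  <
A = 1, B = 1 ↦ 0  <
So 5 of the 9 assignments meet the threshold.

5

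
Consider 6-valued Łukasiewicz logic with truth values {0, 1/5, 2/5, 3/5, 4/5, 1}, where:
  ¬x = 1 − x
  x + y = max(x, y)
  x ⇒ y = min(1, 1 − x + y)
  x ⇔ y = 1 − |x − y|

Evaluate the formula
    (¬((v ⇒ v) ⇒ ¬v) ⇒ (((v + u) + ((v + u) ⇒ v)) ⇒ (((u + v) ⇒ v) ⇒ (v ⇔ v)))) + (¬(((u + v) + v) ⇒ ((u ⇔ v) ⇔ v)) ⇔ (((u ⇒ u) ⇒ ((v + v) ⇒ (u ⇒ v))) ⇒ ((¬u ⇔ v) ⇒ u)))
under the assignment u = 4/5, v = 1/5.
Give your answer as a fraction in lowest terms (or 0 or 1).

v ⇒ v = 1/5 ⇒ 1/5 = 1
¬v = ¬1/5 = 4/5
(v ⇒ v) ⇒ ¬v = 1 ⇒ 4/5 = 4/5
¬((v ⇒ v) ⇒ ¬v) = ¬4/5 = 1/5
v + u = 1/5 + 4/5 = 4/5
v + u = 1/5 + 4/5 = 4/5
(v + u) ⇒ v = 4/5 ⇒ 1/5 = 2/5
(v + u) + ((v + u) ⇒ v) = 4/5 + 2/5 = 4/5
u + v = 4/5 + 1/5 = 4/5
(u + v) ⇒ v = 4/5 ⇒ 1/5 = 2/5
v ⇔ v = 1/5 ⇔ 1/5 = 1
((u + v) ⇒ v) ⇒ (v ⇔ v) = 2/5 ⇒ 1 = 1
((v + u) + ((v + u) ⇒ v)) ⇒ (((u + v) ⇒ v) ⇒ (v ⇔ v)) = 4/5 ⇒ 1 = 1
¬((v ⇒ v) ⇒ ¬v) ⇒ (((v + u) + ((v + u) ⇒ v)) ⇒ (((u + v) ⇒ v) ⇒ (v ⇔ v))) = 1/5 ⇒ 1 = 1
u + v = 4/5 + 1/5 = 4/5
(u + v) + v = 4/5 + 1/5 = 4/5
u ⇔ v = 4/5 ⇔ 1/5 = 2/5
(u ⇔ v) ⇔ v = 2/5 ⇔ 1/5 = 4/5
((u + v) + v) ⇒ ((u ⇔ v) ⇔ v) = 4/5 ⇒ 4/5 = 1
¬(((u + v) + v) ⇒ ((u ⇔ v) ⇔ v)) = ¬1 = 0
u ⇒ u = 4/5 ⇒ 4/5 = 1
v + v = 1/5 + 1/5 = 1/5
u ⇒ v = 4/5 ⇒ 1/5 = 2/5
(v + v) ⇒ (u ⇒ v) = 1/5 ⇒ 2/5 = 1
(u ⇒ u) ⇒ ((v + v) ⇒ (u ⇒ v)) = 1 ⇒ 1 = 1
¬u = ¬4/5 = 1/5
¬u ⇔ v = 1/5 ⇔ 1/5 = 1
(¬u ⇔ v) ⇒ u = 1 ⇒ 4/5 = 4/5
((u ⇒ u) ⇒ ((v + v) ⇒ (u ⇒ v))) ⇒ ((¬u ⇔ v) ⇒ u) = 1 ⇒ 4/5 = 4/5
¬(((u + v) + v) ⇒ ((u ⇔ v) ⇔ v)) ⇔ (((u ⇒ u) ⇒ ((v + v) ⇒ (u ⇒ v))) ⇒ ((¬u ⇔ v) ⇒ u)) = 0 ⇔ 4/5 = 1/5
(¬((v ⇒ v) ⇒ ¬v) ⇒ (((v + u) + ((v + u) ⇒ v)) ⇒ (((u + v) ⇒ v) ⇒ (v ⇔ v)))) + (¬(((u + v) + v) ⇒ ((u ⇔ v) ⇔ v)) ⇔ (((u ⇒ u) ⇒ ((v + v) ⇒ (u ⇒ v))) ⇒ ((¬u ⇔ v) ⇒ u))) = 1 + 1/5 = 1

1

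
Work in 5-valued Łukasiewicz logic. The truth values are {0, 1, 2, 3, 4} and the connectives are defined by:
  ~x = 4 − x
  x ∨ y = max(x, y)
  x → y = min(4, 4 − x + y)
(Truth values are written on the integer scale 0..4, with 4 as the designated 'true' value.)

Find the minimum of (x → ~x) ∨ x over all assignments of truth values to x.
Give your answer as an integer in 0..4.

3

Take x = 3:
~x = ~3 = 1
x → ~x = 3 → 1 = 2
(x → ~x) ∨ x = 2 ∨ 3 = 3
No assignment yields a value below 3, so this is the minimum.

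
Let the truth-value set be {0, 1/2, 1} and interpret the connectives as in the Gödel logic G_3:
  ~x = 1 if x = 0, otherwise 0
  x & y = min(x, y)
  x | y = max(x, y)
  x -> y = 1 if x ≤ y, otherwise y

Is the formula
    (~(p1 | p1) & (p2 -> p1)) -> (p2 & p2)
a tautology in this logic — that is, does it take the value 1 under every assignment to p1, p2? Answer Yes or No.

No

Counterexample: take p1 = 0, p2 = 0.
p1 | p1 = 0 | 0 = 0
~(p1 | p1) = ~0 = 1
p2 -> p1 = 0 -> 0 = 1
~(p1 | p1) & (p2 -> p1) = 1 & 1 = 1
p2 & p2 = 0 & 0 = 0
(~(p1 | p1) & (p2 -> p1)) -> (p2 & p2) = 1 -> 0 = 0
This gives 0 ≠ 1.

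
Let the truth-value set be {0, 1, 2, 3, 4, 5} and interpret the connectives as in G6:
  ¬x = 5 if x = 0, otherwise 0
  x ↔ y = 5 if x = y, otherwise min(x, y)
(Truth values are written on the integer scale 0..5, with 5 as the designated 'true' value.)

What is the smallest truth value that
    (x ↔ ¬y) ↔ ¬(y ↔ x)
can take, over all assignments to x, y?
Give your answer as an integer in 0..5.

Take x = 1, y = 0:
¬y = ¬0 = 5
x ↔ ¬y = 1 ↔ 5 = 1
y ↔ x = 0 ↔ 1 = 0
¬(y ↔ x) = ¬0 = 5
(x ↔ ¬y) ↔ ¬(y ↔ x) = 1 ↔ 5 = 1
No assignment yields a value below 1, so this is the minimum.

1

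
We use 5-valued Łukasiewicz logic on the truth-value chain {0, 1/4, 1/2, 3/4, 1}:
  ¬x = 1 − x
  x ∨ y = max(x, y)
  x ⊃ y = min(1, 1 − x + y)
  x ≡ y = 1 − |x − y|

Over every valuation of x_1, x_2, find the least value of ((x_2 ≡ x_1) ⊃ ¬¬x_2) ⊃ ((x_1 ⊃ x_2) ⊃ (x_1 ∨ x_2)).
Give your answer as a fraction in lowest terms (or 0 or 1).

1/2

Take x_1 = 0, x_2 = 1/2:
x_2 ≡ x_1 = 1/2 ≡ 0 = 1/2
¬x_2 = ¬1/2 = 1/2
¬¬x_2 = ¬1/2 = 1/2
(x_2 ≡ x_1) ⊃ ¬¬x_2 = 1/2 ⊃ 1/2 = 1
x_1 ⊃ x_2 = 0 ⊃ 1/2 = 1
x_1 ∨ x_2 = 0 ∨ 1/2 = 1/2
(x_1 ⊃ x_2) ⊃ (x_1 ∨ x_2) = 1 ⊃ 1/2 = 1/2
((x_2 ≡ x_1) ⊃ ¬¬x_2) ⊃ ((x_1 ⊃ x_2) ⊃ (x_1 ∨ x_2)) = 1 ⊃ 1/2 = 1/2
No assignment yields a value below 1/2, so this is the minimum.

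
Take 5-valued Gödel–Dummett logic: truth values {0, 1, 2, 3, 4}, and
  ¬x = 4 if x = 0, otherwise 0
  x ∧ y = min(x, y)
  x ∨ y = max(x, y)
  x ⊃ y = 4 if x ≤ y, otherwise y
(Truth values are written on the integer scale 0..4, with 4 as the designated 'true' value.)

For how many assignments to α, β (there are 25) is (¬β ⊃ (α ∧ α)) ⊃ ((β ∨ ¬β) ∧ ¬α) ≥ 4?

2

value 4: 2 assignments (counts)
value 3: 1 assignment
value 2: 1 assignment
value 1: 1 assignment
value 0: 20 assignments
So 2 of the 25 assignments meet the threshold.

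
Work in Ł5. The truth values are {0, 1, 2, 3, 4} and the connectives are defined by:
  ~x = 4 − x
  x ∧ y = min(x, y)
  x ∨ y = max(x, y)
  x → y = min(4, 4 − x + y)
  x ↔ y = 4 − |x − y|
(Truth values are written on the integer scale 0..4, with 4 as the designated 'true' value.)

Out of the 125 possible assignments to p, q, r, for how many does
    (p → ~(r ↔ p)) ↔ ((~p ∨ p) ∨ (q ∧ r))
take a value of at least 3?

96

value 4: 49 assignments (counts)
value 3: 47 assignments (counts)
value 2: 19 assignments
value 1: 5 assignments
value 0: 5 assignments
So 96 of the 125 assignments meet the threshold.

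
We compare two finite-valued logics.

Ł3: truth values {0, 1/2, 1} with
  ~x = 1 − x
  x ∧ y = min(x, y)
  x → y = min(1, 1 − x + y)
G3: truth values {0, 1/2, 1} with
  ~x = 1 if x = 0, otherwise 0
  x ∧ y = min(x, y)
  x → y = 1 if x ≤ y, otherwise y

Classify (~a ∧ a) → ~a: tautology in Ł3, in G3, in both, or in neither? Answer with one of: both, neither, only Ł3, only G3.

In Ł3: every assignment gives 1 — tautology.
In G3: every assignment gives 1 — tautology.

both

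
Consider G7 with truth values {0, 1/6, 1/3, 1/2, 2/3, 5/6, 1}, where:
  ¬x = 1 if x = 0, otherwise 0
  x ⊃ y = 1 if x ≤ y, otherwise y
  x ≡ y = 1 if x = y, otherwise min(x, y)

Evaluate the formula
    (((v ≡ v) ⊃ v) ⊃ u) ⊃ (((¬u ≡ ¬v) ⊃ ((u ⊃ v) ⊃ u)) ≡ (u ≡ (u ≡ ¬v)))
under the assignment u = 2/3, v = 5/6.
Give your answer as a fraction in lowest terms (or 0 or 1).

v ≡ v = 5/6 ≡ 5/6 = 1
(v ≡ v) ⊃ v = 1 ⊃ 5/6 = 5/6
((v ≡ v) ⊃ v) ⊃ u = 5/6 ⊃ 2/3 = 2/3
¬u = ¬2/3 = 0
¬v = ¬5/6 = 0
¬u ≡ ¬v = 0 ≡ 0 = 1
u ⊃ v = 2/3 ⊃ 5/6 = 1
(u ⊃ v) ⊃ u = 1 ⊃ 2/3 = 2/3
(¬u ≡ ¬v) ⊃ ((u ⊃ v) ⊃ u) = 1 ⊃ 2/3 = 2/3
¬v = ¬5/6 = 0
u ≡ ¬v = 2/3 ≡ 0 = 0
u ≡ (u ≡ ¬v) = 2/3 ≡ 0 = 0
((¬u ≡ ¬v) ⊃ ((u ⊃ v) ⊃ u)) ≡ (u ≡ (u ≡ ¬v)) = 2/3 ≡ 0 = 0
(((v ≡ v) ⊃ v) ⊃ u) ⊃ (((¬u ≡ ¬v) ⊃ ((u ⊃ v) ⊃ u)) ≡ (u ≡ (u ≡ ¬v))) = 2/3 ⊃ 0 = 0

0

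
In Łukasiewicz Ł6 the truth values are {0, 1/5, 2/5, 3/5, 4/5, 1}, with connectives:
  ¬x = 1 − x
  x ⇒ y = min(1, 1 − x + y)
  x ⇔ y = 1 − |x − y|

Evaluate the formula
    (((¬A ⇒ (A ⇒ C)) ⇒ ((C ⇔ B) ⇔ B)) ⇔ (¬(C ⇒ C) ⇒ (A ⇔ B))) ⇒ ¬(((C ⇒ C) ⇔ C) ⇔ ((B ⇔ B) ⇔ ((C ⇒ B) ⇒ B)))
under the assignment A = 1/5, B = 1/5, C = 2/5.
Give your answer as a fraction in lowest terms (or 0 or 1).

¬A = ¬1/5 = 4/5
A ⇒ C = 1/5 ⇒ 2/5 = 1
¬A ⇒ (A ⇒ C) = 4/5 ⇒ 1 = 1
C ⇔ B = 2/5 ⇔ 1/5 = 4/5
(C ⇔ B) ⇔ B = 4/5 ⇔ 1/5 = 2/5
(¬A ⇒ (A ⇒ C)) ⇒ ((C ⇔ B) ⇔ B) = 1 ⇒ 2/5 = 2/5
C ⇒ C = 2/5 ⇒ 2/5 = 1
¬(C ⇒ C) = ¬1 = 0
A ⇔ B = 1/5 ⇔ 1/5 = 1
¬(C ⇒ C) ⇒ (A ⇔ B) = 0 ⇒ 1 = 1
((¬A ⇒ (A ⇒ C)) ⇒ ((C ⇔ B) ⇔ B)) ⇔ (¬(C ⇒ C) ⇒ (A ⇔ B)) = 2/5 ⇔ 1 = 2/5
C ⇒ C = 2/5 ⇒ 2/5 = 1
(C ⇒ C) ⇔ C = 1 ⇔ 2/5 = 2/5
B ⇔ B = 1/5 ⇔ 1/5 = 1
C ⇒ B = 2/5 ⇒ 1/5 = 4/5
(C ⇒ B) ⇒ B = 4/5 ⇒ 1/5 = 2/5
(B ⇔ B) ⇔ ((C ⇒ B) ⇒ B) = 1 ⇔ 2/5 = 2/5
((C ⇒ C) ⇔ C) ⇔ ((B ⇔ B) ⇔ ((C ⇒ B) ⇒ B)) = 2/5 ⇔ 2/5 = 1
¬(((C ⇒ C) ⇔ C) ⇔ ((B ⇔ B) ⇔ ((C ⇒ B) ⇒ B))) = ¬1 = 0
(((¬A ⇒ (A ⇒ C)) ⇒ ((C ⇔ B) ⇔ B)) ⇔ (¬(C ⇒ C) ⇒ (A ⇔ B))) ⇒ ¬(((C ⇒ C) ⇔ C) ⇔ ((B ⇔ B) ⇔ ((C ⇒ B) ⇒ B))) = 2/5 ⇒ 0 = 3/5

3/5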